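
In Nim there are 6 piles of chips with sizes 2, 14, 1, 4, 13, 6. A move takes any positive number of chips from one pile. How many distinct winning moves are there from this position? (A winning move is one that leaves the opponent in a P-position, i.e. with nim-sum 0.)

Nim-sum: 2 ⊕ 14 ⊕ 1 ⊕ 4 ⊕ 13 ⊕ 6 = 2.
The overall nim-sum is X = 2. A pile of size p has a winning move iff p XOR X < p (reduce it to p XOR X).
  2: 2 XOR 2 = 0 < 2 — winning move (to 0).
  14: 14 XOR 2 = 12 < 14 — winning move (to 12).
  1: 1 XOR 2 = 3 ≥ 1 — no move.
  4: 4 XOR 2 = 6 ≥ 4 — no move.
  13: 13 XOR 2 = 15 ≥ 13 — no move.
  6: 6 XOR 2 = 4 < 6 — winning move (to 4).
That gives 3 winning moves.

3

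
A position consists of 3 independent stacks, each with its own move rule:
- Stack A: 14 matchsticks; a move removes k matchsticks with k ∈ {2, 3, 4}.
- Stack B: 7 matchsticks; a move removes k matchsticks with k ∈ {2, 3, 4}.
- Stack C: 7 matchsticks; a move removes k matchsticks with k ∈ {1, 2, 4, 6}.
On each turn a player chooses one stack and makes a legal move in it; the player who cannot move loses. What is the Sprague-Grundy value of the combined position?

5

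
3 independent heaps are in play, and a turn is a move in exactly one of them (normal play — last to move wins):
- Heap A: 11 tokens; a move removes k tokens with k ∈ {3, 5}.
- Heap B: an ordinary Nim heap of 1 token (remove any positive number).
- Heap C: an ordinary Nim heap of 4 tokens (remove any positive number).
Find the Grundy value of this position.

4

Build the Grundy sequence for heap A with g(k) = mex{g(k−s) : s ∈ {3, 5}, s ≤ k}:
k:     0  1  2  3  4  5  6  7  8  9 10 11
g(k):  0  0  0  1  1  1  2  2  0  0  0  1
So g(11) = 1.
Heap B is a plain Nim heap of size 1, so its Grundy value is 1.
Heap C is a plain Nim heap of size 4, so its Grundy value is 4.
By the Sprague-Grundy theorem, the Grundy value of a sum of independent games is the XOR of the component values.
Combined value = 1 ⊕ 1 ⊕ 4 = 4.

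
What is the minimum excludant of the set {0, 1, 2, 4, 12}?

The values 0, 1, 2 are all present; 3 is the first non-negative integer missing from the set.

3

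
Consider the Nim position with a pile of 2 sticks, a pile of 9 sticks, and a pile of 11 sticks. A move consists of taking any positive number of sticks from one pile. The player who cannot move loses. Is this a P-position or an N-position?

P-position

In binary:
  0010  (2)
  1001  (9)
  1011  (11)
  ----
  0000  (0)
The nim-sum is 0, so this is a P-position: the player to move is in a losing position under optimal play.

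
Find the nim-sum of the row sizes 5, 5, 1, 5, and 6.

2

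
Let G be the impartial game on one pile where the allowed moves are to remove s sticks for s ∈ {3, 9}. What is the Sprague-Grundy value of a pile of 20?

0

Grundy values for subtraction set {3, 9}:
k:     0  1  2  3  4  5  6  7  8  9 10 11 12 13 14 15 16 17 18 19 20
g(k):  0  0  0  1  1  1  0  0  0  1  1  1  0  0  0  1  1  1  0  0  0
So g(20) = 0.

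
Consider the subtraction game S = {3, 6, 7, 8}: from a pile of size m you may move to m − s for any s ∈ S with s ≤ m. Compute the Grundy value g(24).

Build the Grundy sequence with g(k) = mex{g(k−s) : s ∈ {3, 6, 7, 8}, s ≤ k}:
k:     0  1  2  3  4  5  6  7  8  9 10 11 12 13 14 15 16 17 18 19 20 21 22 23 24
g(k):  0  0  0  1  1  1  2  2  2  3  3  0  0  0  1  1  1  2  2  2  3  3  0  0  0
So g(24) = 0.

0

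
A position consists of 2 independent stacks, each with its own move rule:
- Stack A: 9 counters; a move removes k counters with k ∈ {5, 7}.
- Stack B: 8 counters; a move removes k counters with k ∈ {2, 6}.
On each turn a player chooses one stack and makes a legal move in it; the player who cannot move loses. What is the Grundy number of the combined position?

1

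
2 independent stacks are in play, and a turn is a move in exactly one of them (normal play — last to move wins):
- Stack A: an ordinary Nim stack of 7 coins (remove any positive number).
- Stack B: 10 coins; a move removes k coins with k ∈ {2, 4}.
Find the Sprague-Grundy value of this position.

5

Stack A is a plain Nim stack of size 7, so its Grundy value is 7.
Grundy values for stack B (subtraction set {2, 4}):
k:     0  1  2  3  4  5  6  7  8  9 10
g(k):  0  0  1  1  2  2  0  0  1  1  2
So g(10) = 2.
By the Sprague-Grundy theorem, the Grundy value of a sum of independent games is the XOR of the component values.
Combined value = 7 XOR 2 = 5.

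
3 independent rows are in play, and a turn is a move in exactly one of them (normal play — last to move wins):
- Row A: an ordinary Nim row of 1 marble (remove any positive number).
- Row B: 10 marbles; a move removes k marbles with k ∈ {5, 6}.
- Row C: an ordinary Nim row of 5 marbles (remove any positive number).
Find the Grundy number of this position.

Row A is a plain Nim row of size 1, so its Grundy value is 1.
Build the Grundy sequence for row B with g(k) = mex{g(k−s) : s ∈ {5, 6}, s ≤ k}:
k:     0  1  2  3  4  5  6  7  8  9 10
g(k):  0  0  0  0  0  1  1  1  1  1  2
So g(10) = 2.
Row C is a plain Nim row of size 5, so its Grundy value is 5.
By the Sprague-Grundy theorem, the Grundy value of a sum of independent games is the XOR of the component values.
Combined value = 1 ⊕ 2 ⊕ 5 = 6.

6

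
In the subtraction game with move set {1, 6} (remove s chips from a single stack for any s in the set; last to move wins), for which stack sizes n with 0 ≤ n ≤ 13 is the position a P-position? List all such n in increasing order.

0, 2, 4, 7, 9, 11

Build the Grundy sequence with g(k) = mex{g(k−s) : s ∈ {1, 6}, s ≤ k}:
k:     0  1  2  3  4  5  6  7  8  9 10 11 12 13
g(k):  0  1  0  1  0  1  2  0  1  0  1  0  1  2
The P-positions (g = 0) in 0..13 are 0, 2, 4, 7, 9, 11.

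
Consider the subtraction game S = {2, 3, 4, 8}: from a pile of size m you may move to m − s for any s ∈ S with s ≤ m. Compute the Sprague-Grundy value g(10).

2

Grundy values for subtraction set {2, 3, 4, 8}:
g(0) = mex{} = 0
g(1) = mex{} = 0
g(2) = mex{0} = 1
g(3) = mex{0} = 1
g(4) = mex{0,1} = 2
g(5) = mex{0,1} = 2
g(6) = mex{1,2} = 0
g(7) = mex{1,2} = 0
g(8) = mex{0,2} = 1
g(9) = mex{0,2} = 1
g(10) = mex{0,1} = 2
So g(10) = 2.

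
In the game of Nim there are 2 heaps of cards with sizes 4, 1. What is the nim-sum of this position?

Compute the nim-sum pairwise:
4 XOR 1 = 5

5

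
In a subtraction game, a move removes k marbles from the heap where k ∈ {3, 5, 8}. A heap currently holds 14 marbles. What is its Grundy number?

1

Grundy values for subtraction set {3, 5, 8}:
g(0) = mex{} = 0
g(1) = mex{} = 0
g(2) = mex{} = 0
g(3) = mex{0} = 1
g(4) = mex{0} = 1
g(5) = mex{0} = 1
g(6) = mex{0,1} = 2
g(7) = mex{0,1} = 2
g(8) = mex{0,1} = 2
g(9) = mex{0,1,2} = 3
g(10) = mex{0,1,2} = 3
g(11) = mex{1,2} = 0
g(12) = mex{1,2,3} = 0
g(13) = mex{1,2,3} = 0
g(14) = mex{0,2,3} = 1
So g(14) = 1.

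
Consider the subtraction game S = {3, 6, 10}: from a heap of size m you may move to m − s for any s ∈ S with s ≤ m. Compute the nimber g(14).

Compute g(0), g(1), … for moves {3, 6, 10}:
k:     0  1  2  3  4  5  6  7  8  9 10 11 12 13 14
g(k):  0  0  0  1  1  1  2  2  2  0  3  3  1  0  0
So g(14) = 0.

0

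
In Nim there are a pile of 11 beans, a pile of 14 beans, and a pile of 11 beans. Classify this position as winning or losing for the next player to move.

Nim-sum: 11 ^ 14 ^ 11 = 14.
The nim-sum is 14 ≠ 0, so this is an N-position: the player to move can win.

Winning position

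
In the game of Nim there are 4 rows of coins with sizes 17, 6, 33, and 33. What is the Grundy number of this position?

23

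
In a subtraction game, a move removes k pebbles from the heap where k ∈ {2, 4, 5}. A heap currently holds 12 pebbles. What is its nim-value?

2

Grundy values for subtraction set {2, 4, 5}:
k:     0  1  2  3  4  5  6  7  8  9 10 11 12
g(k):  0  0  1  1  2  2  3  0  0  1  1  2  2
So g(12) = 2.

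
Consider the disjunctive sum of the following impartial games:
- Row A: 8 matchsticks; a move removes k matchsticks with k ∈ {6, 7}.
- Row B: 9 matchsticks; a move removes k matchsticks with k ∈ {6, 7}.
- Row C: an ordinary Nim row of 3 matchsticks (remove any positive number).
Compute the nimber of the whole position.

3

Build the Grundy sequence for row A with g(k) = mex{g(k−s) : s ∈ {6, 7}, s ≤ k}:
k:     0  1  2  3  4  5  6  7  8
g(k):  0  0  0  0  0  0  1  1  1
So g(8) = 1.
Grundy values for row B (subtraction set {6, 7}):
g(0) = mex{} = 0
g(1) = mex{} = 0
g(2) = mex{} = 0
g(3) = mex{} = 0
g(4) = mex{} = 0
g(5) = mex{} = 0
g(6) = mex{0} = 1
g(7) = mex{0} = 1
g(8) = mex{0} = 1
g(9) = mex{0} = 1
So g(9) = 1.
Row C is a plain Nim row of size 3, so its Grundy value is 3.
The value of a disjunctive sum is the nim-sum of the parts.
Combined value = 1 XOR 1 XOR 3 = 3.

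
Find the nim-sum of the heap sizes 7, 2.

Compute the nim-sum pairwise:
7 XOR 2 = 5

5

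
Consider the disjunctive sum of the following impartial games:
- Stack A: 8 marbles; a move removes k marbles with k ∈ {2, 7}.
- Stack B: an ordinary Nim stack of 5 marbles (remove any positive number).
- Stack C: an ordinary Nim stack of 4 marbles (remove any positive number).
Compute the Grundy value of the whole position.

3

For stack A, compute g(0), g(1), … with moves {2, 7}:
k:     0  1  2  3  4  5  6  7  8
g(k):  0  0  1  1  0  0  1  1  2
So g(8) = 2.
Stack B is a plain Nim stack of size 5, so its Grundy value is 5.
Stack C is a plain Nim stack of size 4, so its Grundy value is 4.
By the Sprague-Grundy theorem, the Grundy value of a sum of independent games is the XOR of the component values.
Combined value = 2 XOR 5 XOR 4 = 3.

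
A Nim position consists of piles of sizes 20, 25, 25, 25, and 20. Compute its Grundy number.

25

Nim-sum: 20 ^ 25 ^ 25 ^ 25 ^ 20 = 25.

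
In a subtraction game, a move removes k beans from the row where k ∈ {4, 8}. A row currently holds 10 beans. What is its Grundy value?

Build the Grundy sequence with g(k) = mex{g(k−s) : s ∈ {4, 8}, s ≤ k}:
g(0) = mex{} = 0
g(1) = mex{} = 0
g(2) = mex{} = 0
g(3) = mex{} = 0
g(4) = mex{0} = 1
g(5) = mex{0} = 1
g(6) = mex{0} = 1
g(7) = mex{0} = 1
g(8) = mex{0,1} = 2
g(9) = mex{0,1} = 2
g(10) = mex{0,1} = 2
So g(10) = 2.

2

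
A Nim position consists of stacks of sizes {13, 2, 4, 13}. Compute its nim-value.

6

Compute the nim-sum pairwise:
13 XOR 2 = 15
15 XOR 4 = 11
11 XOR 13 = 6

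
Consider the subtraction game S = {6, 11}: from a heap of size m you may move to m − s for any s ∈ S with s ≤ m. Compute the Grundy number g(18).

0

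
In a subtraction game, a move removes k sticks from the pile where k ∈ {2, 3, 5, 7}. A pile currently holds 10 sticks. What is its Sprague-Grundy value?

Grundy values for subtraction set {2, 3, 5, 7}:
k:     0  1  2  3  4  5  6  7  8  9 10
g(k):  0  0  1  1  2  2  3  3  4  0  0
So g(10) = 0.

0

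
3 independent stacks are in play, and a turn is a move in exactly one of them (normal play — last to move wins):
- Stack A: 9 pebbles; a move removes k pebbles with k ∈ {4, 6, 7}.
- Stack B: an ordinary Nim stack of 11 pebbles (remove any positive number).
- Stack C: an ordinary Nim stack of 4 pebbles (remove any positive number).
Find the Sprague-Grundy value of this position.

13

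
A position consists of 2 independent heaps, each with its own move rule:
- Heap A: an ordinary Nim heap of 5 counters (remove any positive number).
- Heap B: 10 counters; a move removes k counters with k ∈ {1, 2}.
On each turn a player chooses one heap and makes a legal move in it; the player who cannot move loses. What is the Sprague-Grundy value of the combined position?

4

Heap A is a plain Nim heap of size 5, so its Grundy value is 5.
For heap B, compute g(0), g(1), … with moves {1, 2}:
g(0) = mex{} = 0
g(1) = mex{0} = 1
g(2) = mex{0,1} = 2
g(3) = mex{1,2} = 0
g(4) = mex{0,2} = 1
g(5) = mex{0,1} = 2
g(6) = mex{1,2} = 0
g(7) = mex{0,2} = 1
g(8) = mex{0,1} = 2
g(9) = mex{1,2} = 0
g(10) = mex{0,2} = 1
So g(10) = 1.
The value of a disjunctive sum is the nim-sum of the parts.
Combined value = 5 ⊕ 1 = 4.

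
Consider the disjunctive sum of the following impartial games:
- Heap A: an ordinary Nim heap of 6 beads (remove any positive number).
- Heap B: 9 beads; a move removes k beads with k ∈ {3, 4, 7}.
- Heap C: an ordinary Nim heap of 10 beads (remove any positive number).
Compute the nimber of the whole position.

Heap A is a plain Nim heap of size 6, so its Grundy value is 6.
For heap B, compute g(0), g(1), … with moves {3, 4, 7}:
k:     0  1  2  3  4  5  6  7  8  9
g(k):  0  0  0  1  1  1  2  2  2  3
So g(9) = 3.
Heap C is a plain Nim heap of size 10, so its Grundy value is 10.
The value of a disjunctive sum is the nim-sum of the parts.
Combined value = 6 XOR 3 XOR 10 = 15.

15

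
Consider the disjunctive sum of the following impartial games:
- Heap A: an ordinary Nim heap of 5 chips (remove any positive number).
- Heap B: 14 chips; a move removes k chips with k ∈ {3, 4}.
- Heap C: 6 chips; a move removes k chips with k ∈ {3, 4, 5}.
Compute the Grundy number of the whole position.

Heap A is a plain Nim heap of size 5, so its Grundy value is 5.
Build the Grundy sequence for heap B with g(k) = mex{g(k−s) : s ∈ {3, 4}, s ≤ k}:
k:     0  1  2  3  4  5  6  7  8  9 10 11 12 13 14
g(k):  0  0  0  1  1  1  2  0  0  0  1  1  1  2  0
So g(14) = 0.
For heap C, compute g(0), g(1), … with moves {3, 4, 5}:
g(0) = mex{} = 0
g(1) = mex{} = 0
g(2) = mex{} = 0
g(3) = mex{0} = 1
g(4) = mex{0} = 1
g(5) = mex{0} = 1
g(6) = mex{0,1} = 2
So g(6) = 2.
The value of a disjunctive sum is the nim-sum of the parts.
Combined value = 5 XOR 0 XOR 2 = 7.

7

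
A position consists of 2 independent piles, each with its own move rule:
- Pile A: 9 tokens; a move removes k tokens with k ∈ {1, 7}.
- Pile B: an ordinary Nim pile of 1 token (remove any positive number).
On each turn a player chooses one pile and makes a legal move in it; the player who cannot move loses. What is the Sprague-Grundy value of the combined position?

0

Grundy values for pile A (subtraction set {1, 7}):
k:     0  1  2  3  4  5  6  7  8  9
g(k):  0  1  0  1  0  1  0  1  0  1
So g(9) = 1.
Pile B is a plain Nim pile of size 1, so its Grundy value is 1.
By the Sprague-Grundy theorem, the Grundy value of a sum of independent games is the XOR of the component values.
Combined value = 1 XOR 1 = 0.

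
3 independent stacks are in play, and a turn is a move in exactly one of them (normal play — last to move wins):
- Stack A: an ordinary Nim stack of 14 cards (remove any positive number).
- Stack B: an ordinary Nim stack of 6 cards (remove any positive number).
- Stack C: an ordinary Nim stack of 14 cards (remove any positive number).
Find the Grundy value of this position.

6

Stack A is a plain Nim stack of size 14, so its Grundy value is 14.
Stack B is a plain Nim stack of size 6, so its Grundy value is 6.
Stack C is a plain Nim stack of size 14, so its Grundy value is 14.
The value of a disjunctive sum is the nim-sum of the parts.
Combined value = 14 ⊕ 6 ⊕ 14 = 6.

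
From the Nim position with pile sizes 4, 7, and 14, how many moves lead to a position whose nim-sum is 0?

Bitwise XOR of the heap sizes:
  0100  (4)
  0111  (7)
  1110  (14)
  ----
  1101  (13)
The overall nim-sum is X = 13. A pile of size p has a winning move iff p XOR X < p (reduce it to p XOR X).
  4: 4 XOR 13 = 9 ≥ 4 — no move.
  7: 7 XOR 13 = 10 ≥ 7 — no move.
  14: 14 XOR 13 = 3 < 14 — winning move (to 3).
That gives 1 winning move.

1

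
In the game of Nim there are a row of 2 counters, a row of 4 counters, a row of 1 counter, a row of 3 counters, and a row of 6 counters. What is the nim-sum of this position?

Compute the nim-sum pairwise:
2 XOR 4 = 6
6 XOR 1 = 7
7 XOR 3 = 4
4 XOR 6 = 2

2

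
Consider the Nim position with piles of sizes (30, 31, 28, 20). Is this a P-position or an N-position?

Write each in binary and XOR column by column:
  11110  (30)
  11111  (31)
  11100  (28)
  10100  (20)
  -----
  01001  (9)
The nim-sum is 9 ≠ 0, so this is an N-position: the player to move can win.

N-position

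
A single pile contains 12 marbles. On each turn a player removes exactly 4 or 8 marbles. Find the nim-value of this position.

0

Build the Grundy sequence with g(k) = mex{g(k−s) : s ∈ {4, 8}, s ≤ k}:
k:     0  1  2  3  4  5  6  7  8  9 10 11 12
g(k):  0  0  0  0  1  1  1  1  2  2  2  2  0
So g(12) = 0.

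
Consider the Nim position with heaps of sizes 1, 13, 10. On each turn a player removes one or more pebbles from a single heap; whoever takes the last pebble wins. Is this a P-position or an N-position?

N-position

Compute the nim-sum pairwise:
1 ^ 13 = 12
12 ^ 10 = 6
The nim-sum is 6 ≠ 0, so this is an N-position: the player to move can win.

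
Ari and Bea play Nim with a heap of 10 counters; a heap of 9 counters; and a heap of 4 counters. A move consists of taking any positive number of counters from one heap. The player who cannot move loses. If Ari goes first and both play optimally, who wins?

Ari wins

Compute the nim-sum pairwise:
10 ⊕ 9 = 3
3 ⊕ 4 = 7
The nim-sum is 7 ≠ 0, so this is an N-position: the player to move can win; Ari has a winning move.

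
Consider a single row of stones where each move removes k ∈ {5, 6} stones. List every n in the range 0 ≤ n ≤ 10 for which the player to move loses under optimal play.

0, 1, 2, 3, 4

Build the Grundy sequence with g(k) = mex{g(k−s) : s ∈ {5, 6}, s ≤ k}:
k:     0  1  2  3  4  5  6  7  8  9 10
g(k):  0  0  0  0  0  1  1  1  1  1  2
The P-positions (g = 0) in 0..10 are 0, 1, 2, 3, 4.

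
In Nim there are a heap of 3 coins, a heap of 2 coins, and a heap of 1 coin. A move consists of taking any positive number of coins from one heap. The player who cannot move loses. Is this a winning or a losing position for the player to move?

Losing position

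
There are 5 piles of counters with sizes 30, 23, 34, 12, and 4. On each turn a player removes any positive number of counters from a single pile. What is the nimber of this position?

Compute the nim-sum pairwise:
30 ^ 23 = 9
9 ^ 34 = 43
43 ^ 12 = 39
39 ^ 4 = 35

35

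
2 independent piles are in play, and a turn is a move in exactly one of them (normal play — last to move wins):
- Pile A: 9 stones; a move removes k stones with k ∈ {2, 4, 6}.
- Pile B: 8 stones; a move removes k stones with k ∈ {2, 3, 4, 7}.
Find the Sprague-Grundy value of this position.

1

Grundy values for pile A (subtraction set {2, 4, 6}):
g(0) = mex{} = 0
g(1) = mex{} = 0
g(2) = mex{0} = 1
g(3) = mex{0} = 1
g(4) = mex{0,1} = 2
g(5) = mex{0,1} = 2
g(6) = mex{0,1,2} = 3
g(7) = mex{0,1,2} = 3
g(8) = mex{1,2,3} = 0
g(9) = mex{1,2,3} = 0
So g(9) = 0.
Grundy values for pile B (subtraction set {2, 3, 4, 7}):
g(0) = mex{} = 0
g(1) = mex{} = 0
g(2) = mex{0} = 1
g(3) = mex{0} = 1
g(4) = mex{0,1} = 2
g(5) = mex{0,1} = 2
g(6) = mex{1,2} = 0
g(7) = mex{0,1,2} = 3
g(8) = mex{0,2} = 1
So g(8) = 1.
The value of a disjunctive sum is the nim-sum of the parts.
Combined value = 0 ⊕ 1 = 1.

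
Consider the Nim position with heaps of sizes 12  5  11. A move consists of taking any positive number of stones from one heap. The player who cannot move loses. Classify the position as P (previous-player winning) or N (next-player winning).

N-position

Nim-sum: 12 ^ 5 ^ 11 = 2.
The nim-sum is 2 ≠ 0, so this is an N-position: the player to move can win.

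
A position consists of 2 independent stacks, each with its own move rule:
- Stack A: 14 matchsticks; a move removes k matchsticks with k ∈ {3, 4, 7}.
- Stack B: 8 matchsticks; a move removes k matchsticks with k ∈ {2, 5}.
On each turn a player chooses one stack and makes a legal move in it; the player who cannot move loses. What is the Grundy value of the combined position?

1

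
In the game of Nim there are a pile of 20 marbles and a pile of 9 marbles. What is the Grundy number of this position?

29

Compute the nim-sum pairwise:
20 ^ 9 = 29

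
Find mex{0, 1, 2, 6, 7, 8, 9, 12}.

3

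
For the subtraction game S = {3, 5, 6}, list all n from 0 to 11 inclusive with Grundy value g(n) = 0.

0, 1, 2, 9, 10, 11

Grundy values for subtraction set {3, 5, 6}:
k:     0  1  2  3  4  5  6  7  8  9 10 11
g(k):  0  0  0  1  1  1  2  2  2  0  0  0
The P-positions (g = 0) in 0..11 are 0, 1, 2, 9, 10, 11.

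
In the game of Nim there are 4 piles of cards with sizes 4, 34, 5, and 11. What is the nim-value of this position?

40

Compute the nim-sum pairwise:
4 XOR 34 = 38
38 XOR 5 = 35
35 XOR 11 = 40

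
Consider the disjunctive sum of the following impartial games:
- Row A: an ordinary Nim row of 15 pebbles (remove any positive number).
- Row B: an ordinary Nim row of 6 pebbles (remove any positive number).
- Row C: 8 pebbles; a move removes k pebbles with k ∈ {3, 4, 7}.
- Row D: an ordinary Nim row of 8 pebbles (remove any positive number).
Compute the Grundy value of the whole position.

Row A is a plain Nim row of size 15, so its Grundy value is 15.
Row B is a plain Nim row of size 6, so its Grundy value is 6.
Build the Grundy sequence for row C with g(k) = mex{g(k−s) : s ∈ {3, 4, 7}, s ≤ k}:
k:     0  1  2  3  4  5  6  7  8
g(k):  0  0  0  1  1  1  2  2  2
So g(8) = 2.
Row D is a plain Nim row of size 8, so its Grundy value is 8.
By the Sprague-Grundy theorem, the Grundy value of a sum of independent games is the XOR of the component values.
Combined value = 15 XOR 6 XOR 2 XOR 8 = 3.

3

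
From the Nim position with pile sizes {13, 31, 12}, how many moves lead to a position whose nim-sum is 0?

Bitwise XOR of the heap sizes:
  01101  (13)
  11111  (31)
  01100  (12)
  -----
  11110  (30)
The overall nim-sum is X = 30. A pile of size p has a winning move iff p XOR X < p (reduce it to p XOR X).
  13: 13 XOR 30 = 19 ≥ 13 — no move.
  31: 31 XOR 30 = 1 < 31 — winning move (to 1).
  12: 12 XOR 30 = 18 ≥ 12 — no move.
That gives 1 winning move.

1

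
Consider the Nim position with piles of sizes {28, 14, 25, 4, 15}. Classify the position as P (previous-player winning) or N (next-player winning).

P-position

In binary:
  11100  (28)
  01110  (14)
  11001  (25)
  00100  (4)
  01111  (15)
  -----
  00000  (0)
The nim-sum is 0, so this is a P-position: the player to move is in a losing position under optimal play.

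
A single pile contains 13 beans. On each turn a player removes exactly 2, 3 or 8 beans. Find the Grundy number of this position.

1

Grundy values for subtraction set {2, 3, 8}:
g(0) = mex{} = 0
g(1) = mex{} = 0
g(2) = mex{0} = 1
g(3) = mex{0} = 1
g(4) = mex{0,1} = 2
g(5) = mex{1} = 0
g(6) = mex{1,2} = 0
g(7) = mex{0,2} = 1
g(8) = mex{0} = 1
g(9) = mex{0,1} = 2
g(10) = mex{1} = 0
g(11) = mex{1,2} = 0
g(12) = mex{0,2} = 1
g(13) = mex{0} = 1
So g(13) = 1.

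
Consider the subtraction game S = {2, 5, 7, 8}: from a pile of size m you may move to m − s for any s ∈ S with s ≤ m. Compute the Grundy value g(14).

Build the Grundy sequence with g(k) = mex{g(k−s) : s ∈ {2, 5, 7, 8}, s ≤ k}:
g(0) = mex{} = 0
g(1) = mex{} = 0
g(2) = mex{0} = 1
g(3) = mex{0} = 1
g(4) = mex{1} = 0
g(5) = mex{0,1} = 2
g(6) = mex{0} = 1
g(7) = mex{0,1,2} = 3
g(8) = mex{0,1} = 2
g(9) = mex{0,1,3} = 2
g(10) = mex{1,2} = 0
g(11) = mex{0,1,2} = 3
g(12) = mex{0,2,3} = 1
g(13) = mex{1,2,3} = 0
g(14) = mex{1,2,3} = 0
So g(14) = 0.

0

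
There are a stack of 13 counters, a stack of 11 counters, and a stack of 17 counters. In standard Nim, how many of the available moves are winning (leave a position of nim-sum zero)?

1

Nim-sum: 13 ^ 11 ^ 17 = 23.
The overall nim-sum is X = 23. A stack of size p has a winning move iff p XOR X < p (reduce it to p XOR X).
  13: 13 XOR 23 = 26 ≥ 13 — no move.
  11: 11 XOR 23 = 28 ≥ 11 — no move.
  17: 17 XOR 23 = 6 < 17 — winning move (to 6).
That gives 1 winning move.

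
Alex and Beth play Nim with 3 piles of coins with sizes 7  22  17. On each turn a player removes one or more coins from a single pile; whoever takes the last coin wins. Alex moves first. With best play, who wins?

Beth wins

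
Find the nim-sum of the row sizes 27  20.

Compute the nim-sum pairwise:
27 XOR 20 = 15

15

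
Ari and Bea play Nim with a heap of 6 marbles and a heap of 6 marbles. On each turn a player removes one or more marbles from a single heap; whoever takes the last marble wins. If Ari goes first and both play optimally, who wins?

Nim-sum: 6 XOR 6 = 0.
The nim-sum is 0, so this is a P-position: the player to move is in a losing position under optimal play; Ari is about to move from it and so loses — Bea wins.

Bea wins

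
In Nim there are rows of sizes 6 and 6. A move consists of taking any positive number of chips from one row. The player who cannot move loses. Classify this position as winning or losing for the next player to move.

Bitwise XOR of the heap sizes:
  110  (6)
  110  (6)
  ---
  000  (0)
The nim-sum is 0, so this is a P-position: the player to move is in a losing position under optimal play.

Losing position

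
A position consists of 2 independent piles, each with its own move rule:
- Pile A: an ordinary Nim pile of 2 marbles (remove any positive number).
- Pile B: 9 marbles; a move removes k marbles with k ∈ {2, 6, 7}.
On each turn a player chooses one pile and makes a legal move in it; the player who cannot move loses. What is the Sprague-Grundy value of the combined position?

2

Pile A is a plain Nim pile of size 2, so its Grundy value is 2.
For pile B, compute g(0), g(1), … with moves {2, 6, 7}:
g(0) = mex{} = 0
g(1) = mex{} = 0
g(2) = mex{0} = 1
g(3) = mex{0} = 1
g(4) = mex{1} = 0
g(5) = mex{1} = 0
g(6) = mex{0} = 1
g(7) = mex{0} = 1
g(8) = mex{0,1} = 2
g(9) = mex{1} = 0
So g(9) = 0.
The value of a disjunctive sum is the nim-sum of the parts.
Combined value = 2 ⊕ 0 = 2.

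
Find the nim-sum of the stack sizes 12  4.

Compute the nim-sum pairwise:
12 ⊕ 4 = 8

8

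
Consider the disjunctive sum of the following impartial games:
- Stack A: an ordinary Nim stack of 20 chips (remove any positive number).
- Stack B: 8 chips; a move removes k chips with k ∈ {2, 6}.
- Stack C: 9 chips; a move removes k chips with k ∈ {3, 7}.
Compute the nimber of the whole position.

Stack A is a plain Nim stack of size 20, so its Grundy value is 20.
Build the Grundy sequence for stack B with g(k) = mex{g(k−s) : s ∈ {2, 6}, s ≤ k}:
k:     0  1  2  3  4  5  6  7  8
g(k):  0  0  1  1  0  0  1  1  0
So g(8) = 0.
Grundy values for stack C (subtraction set {3, 7}):
g(0) = mex{} = 0
g(1) = mex{} = 0
g(2) = mex{} = 0
g(3) = mex{0} = 1
g(4) = mex{0} = 1
g(5) = mex{0} = 1
g(6) = mex{1} = 0
g(7) = mex{0,1} = 2
g(8) = mex{0,1} = 2
g(9) = mex{0} = 1
So g(9) = 1.
By the Sprague-Grundy theorem, the Grundy value of a sum of independent games is the XOR of the component values.
Combined value = 20 XOR 0 XOR 1 = 21.

21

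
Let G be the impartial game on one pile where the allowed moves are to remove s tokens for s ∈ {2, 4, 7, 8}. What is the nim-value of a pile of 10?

2

Build the Grundy sequence with g(k) = mex{g(k−s) : s ∈ {2, 4, 7, 8}, s ≤ k}:
k:     0  1  2  3  4  5  6  7  8  9 10
g(k):  0  0  1  1  2  2  0  3  1  4  2
So g(10) = 2.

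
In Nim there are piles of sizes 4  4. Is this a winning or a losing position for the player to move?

Nim-sum: 4 ^ 4 = 0.
The nim-sum is 0, so this is a P-position: the player to move is in a losing position under optimal play.

Losing position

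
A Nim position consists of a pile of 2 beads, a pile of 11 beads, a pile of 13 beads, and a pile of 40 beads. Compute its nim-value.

Bitwise XOR of the heap sizes:
  000010  (2)
  001011  (11)
  001101  (13)
  101000  (40)
  ------
  101100  (44)

44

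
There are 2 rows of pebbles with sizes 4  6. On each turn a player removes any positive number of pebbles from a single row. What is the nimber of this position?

2

Compute the nim-sum pairwise:
4 ^ 6 = 2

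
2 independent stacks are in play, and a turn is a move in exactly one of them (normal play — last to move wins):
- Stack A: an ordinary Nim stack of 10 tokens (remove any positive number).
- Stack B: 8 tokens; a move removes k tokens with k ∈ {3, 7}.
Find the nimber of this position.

8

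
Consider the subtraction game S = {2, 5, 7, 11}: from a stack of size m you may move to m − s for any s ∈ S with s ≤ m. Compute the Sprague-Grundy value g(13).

Build the Grundy sequence with g(k) = mex{g(k−s) : s ∈ {2, 5, 7, 11}, s ≤ k}:
g(0) = mex{} = 0
g(1) = mex{} = 0
g(2) = mex{0} = 1
g(3) = mex{0} = 1
g(4) = mex{1} = 0
g(5) = mex{0,1} = 2
g(6) = mex{0} = 1
g(7) = mex{0,1,2} = 3
g(8) = mex{0,1} = 2
g(9) = mex{0,1,3} = 2
g(10) = mex{1,2} = 0
g(11) = mex{0,1,2} = 3
g(12) = mex{0,2,3} = 1
g(13) = mex{1,2,3} = 0
So g(13) = 0.

0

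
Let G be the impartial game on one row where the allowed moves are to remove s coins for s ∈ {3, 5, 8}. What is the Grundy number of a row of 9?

Build the Grundy sequence with g(k) = mex{g(k−s) : s ∈ {3, 5, 8}, s ≤ k}:
k:     0  1  2  3  4  5  6  7  8  9
g(k):  0  0  0  1  1  1  2  2  2  3
So g(9) = 3.

3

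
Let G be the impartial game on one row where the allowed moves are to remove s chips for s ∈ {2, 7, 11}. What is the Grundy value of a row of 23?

Compute g(0), g(1), … for moves {2, 7, 11}:
k:     0  1  2  3  4  5  6  7  8  9 10 11 12 13 14 15 16 17 18 19 20 21 22 23
g(k):  0  0  1  1  0  0  1  1  2  0  0  1  1  0  0  1  1  2  0  0  1  1  0  0
So g(23) = 0.

0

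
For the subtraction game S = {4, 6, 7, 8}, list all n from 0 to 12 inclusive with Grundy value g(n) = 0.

0, 1, 2, 3, 12

Build the Grundy sequence with g(k) = mex{g(k−s) : s ∈ {4, 6, 7, 8}, s ≤ k}:
g(0) = mex{} = 0
g(1) = mex{} = 0
g(2) = mex{} = 0
g(3) = mex{} = 0
g(4) = mex{0} = 1
g(5) = mex{0} = 1
g(6) = mex{0} = 1
g(7) = mex{0} = 1
g(8) = mex{0,1} = 2
g(9) = mex{0,1} = 2
g(10) = mex{0,1} = 2
g(11) = mex{0,1} = 2
g(12) = mex{1,2} = 0
The P-positions (g = 0) in 0..12 are 0, 1, 2, 3, 12.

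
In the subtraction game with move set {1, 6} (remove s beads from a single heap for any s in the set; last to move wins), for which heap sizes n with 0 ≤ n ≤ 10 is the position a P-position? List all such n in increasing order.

Compute g(0), g(1), … for moves {1, 6}:
k:     0  1  2  3  4  5  6  7  8  9 10
g(k):  0  1  0  1  0  1  2  0  1  0  1
The P-positions (g = 0) in 0..10 are 0, 2, 4, 7, 9.

0, 2, 4, 7, 9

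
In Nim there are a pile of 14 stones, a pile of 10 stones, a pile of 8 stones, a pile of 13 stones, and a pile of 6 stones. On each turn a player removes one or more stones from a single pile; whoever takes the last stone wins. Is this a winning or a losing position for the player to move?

Winning position

Bitwise XOR of the heap sizes:
  1110  (14)
  1010  (10)
  1000  (8)
  1101  (13)
  0110  (6)
  ----
  0111  (7)
The nim-sum is 7 ≠ 0, so this is an N-position: the player to move can win.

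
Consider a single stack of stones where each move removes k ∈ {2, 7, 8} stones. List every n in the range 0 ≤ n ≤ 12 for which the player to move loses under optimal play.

0, 1, 4, 5, 10

Grundy values for subtraction set {2, 7, 8}:
k:     0  1  2  3  4  5  6  7  8  9 10 11 12
g(k):  0  0  1  1  0  0  1  1  2  2  0  3  1
The P-positions (g = 0) in 0..12 are 0, 1, 4, 5, 10.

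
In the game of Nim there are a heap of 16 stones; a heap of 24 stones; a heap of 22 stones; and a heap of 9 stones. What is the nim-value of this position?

23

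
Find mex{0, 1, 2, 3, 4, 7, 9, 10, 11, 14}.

5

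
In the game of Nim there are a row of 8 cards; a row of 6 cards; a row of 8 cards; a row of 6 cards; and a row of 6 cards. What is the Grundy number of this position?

Write each in binary and XOR column by column:
  1000  (8)
  0110  (6)
  1000  (8)
  0110  (6)
  0110  (6)
  ----
  0110  (6)

6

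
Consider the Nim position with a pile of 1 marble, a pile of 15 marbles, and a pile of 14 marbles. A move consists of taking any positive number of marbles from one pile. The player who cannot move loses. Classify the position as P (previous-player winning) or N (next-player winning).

P-position

Write each in binary and XOR column by column:
  0001  (1)
  1111  (15)
  1110  (14)
  ----
  0000  (0)
The nim-sum is 0, so this is a P-position: the player to move is in a losing position under optimal play.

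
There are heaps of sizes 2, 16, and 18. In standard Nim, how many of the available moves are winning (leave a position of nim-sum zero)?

0

Write each in binary and XOR column by column:
  00010  (2)
  10000  (16)
  10010  (18)
  -----
  00000  (0)
The nim-sum is already 0, so every move leaves a nonzero nim-sum — there are no winning moves.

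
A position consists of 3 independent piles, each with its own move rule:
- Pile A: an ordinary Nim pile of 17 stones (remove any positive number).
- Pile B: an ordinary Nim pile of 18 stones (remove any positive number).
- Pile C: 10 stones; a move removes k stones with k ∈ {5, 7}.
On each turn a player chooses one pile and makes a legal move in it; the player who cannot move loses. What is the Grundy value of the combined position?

1

Pile A is a plain Nim pile of size 17, so its Grundy value is 17.
Pile B is a plain Nim pile of size 18, so its Grundy value is 18.
Grundy values for pile C (subtraction set {5, 7}):
g(0) = mex{} = 0
g(1) = mex{} = 0
g(2) = mex{} = 0
g(3) = mex{} = 0
g(4) = mex{} = 0
g(5) = mex{0} = 1
g(6) = mex{0} = 1
g(7) = mex{0} = 1
g(8) = mex{0} = 1
g(9) = mex{0} = 1
g(10) = mex{0,1} = 2
So g(10) = 2.
The value of a disjunctive sum is the nim-sum of the parts.
Combined value = 17 ⊕ 18 ⊕ 2 = 1.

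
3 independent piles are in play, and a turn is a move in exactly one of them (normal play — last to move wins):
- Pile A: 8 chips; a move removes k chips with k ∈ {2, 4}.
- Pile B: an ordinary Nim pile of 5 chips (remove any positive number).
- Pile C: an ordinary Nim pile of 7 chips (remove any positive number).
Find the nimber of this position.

Build the Grundy sequence for pile A with g(k) = mex{g(k−s) : s ∈ {2, 4}, s ≤ k}:
g(0) = mex{} = 0
g(1) = mex{} = 0
g(2) = mex{0} = 1
g(3) = mex{0} = 1
g(4) = mex{0,1} = 2
g(5) = mex{0,1} = 2
g(6) = mex{1,2} = 0
g(7) = mex{1,2} = 0
g(8) = mex{0,2} = 1
So g(8) = 1.
Pile B is a plain Nim pile of size 5, so its Grundy value is 5.
Pile C is a plain Nim pile of size 7, so its Grundy value is 7.
The value of a disjunctive sum is the nim-sum of the parts.
Combined value = 1 ⊕ 5 ⊕ 7 = 3.

3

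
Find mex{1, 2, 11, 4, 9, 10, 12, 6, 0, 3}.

5

The values 0, 1, 2, 3, 4 are all present; 5 is the first non-negative integer missing from the set.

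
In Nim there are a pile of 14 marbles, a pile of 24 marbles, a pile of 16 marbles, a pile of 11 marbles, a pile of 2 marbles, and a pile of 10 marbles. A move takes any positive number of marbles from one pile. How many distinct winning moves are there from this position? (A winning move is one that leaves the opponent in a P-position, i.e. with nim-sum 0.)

1

Bitwise XOR of the heap sizes:
  01110  (14)
  11000  (24)
  10000  (16)
  01011  (11)
  00010  (2)
  01010  (10)
  -----
  00101  (5)
The overall nim-sum is X = 5. A pile of size p has a winning move iff p XOR X < p (reduce it to p XOR X).
  14: 14 XOR 5 = 11 < 14 — winning move (to 11).
  24: 24 XOR 5 = 29 ≥ 24 — no move.
  16: 16 XOR 5 = 21 ≥ 16 — no move.
  11: 11 XOR 5 = 14 ≥ 11 — no move.
  2: 2 XOR 5 = 7 ≥ 2 — no move.
  10: 10 XOR 5 = 15 ≥ 10 — no move.
That gives 1 winning move.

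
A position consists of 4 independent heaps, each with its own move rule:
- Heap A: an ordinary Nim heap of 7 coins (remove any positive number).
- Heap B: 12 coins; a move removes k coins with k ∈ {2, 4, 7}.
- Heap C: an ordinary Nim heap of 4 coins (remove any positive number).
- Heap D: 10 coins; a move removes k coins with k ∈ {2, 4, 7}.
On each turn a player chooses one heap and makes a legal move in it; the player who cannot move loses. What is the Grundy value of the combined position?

Heap A is a plain Nim heap of size 7, so its Grundy value is 7.
Build the Grundy sequence for heap B with g(k) = mex{g(k−s) : s ∈ {2, 4, 7}, s ≤ k}:
g(0) = mex{} = 0
g(1) = mex{} = 0
g(2) = mex{0} = 1
g(3) = mex{0} = 1
g(4) = mex{0,1} = 2
g(5) = mex{0,1} = 2
g(6) = mex{1,2} = 0
g(7) = mex{0,1,2} = 3
g(8) = mex{0,2} = 1
g(9) = mex{1,2,3} = 0
g(10) = mex{0,1} = 2
g(11) = mex{0,2,3} = 1
g(12) = mex{1,2} = 0
So g(12) = 0.
Heap C is a plain Nim heap of size 4, so its Grundy value is 4.
Build the Grundy sequence for heap D with g(k) = mex{g(k−s) : s ∈ {2, 4, 7}, s ≤ k}:
g(0) = mex{} = 0
g(1) = mex{} = 0
g(2) = mex{0} = 1
g(3) = mex{0} = 1
g(4) = mex{0,1} = 2
g(5) = mex{0,1} = 2
g(6) = mex{1,2} = 0
g(7) = mex{0,1,2} = 3
g(8) = mex{0,2} = 1
g(9) = mex{1,2,3} = 0
g(10) = mex{0,1} = 2
So g(10) = 2.
The value of a disjunctive sum is the nim-sum of the parts.
Combined value = 7 ⊕ 0 ⊕ 4 ⊕ 2 = 1.

1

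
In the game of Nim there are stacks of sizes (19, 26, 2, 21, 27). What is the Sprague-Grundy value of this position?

5

Nim-sum: 19 ^ 26 ^ 2 ^ 21 ^ 27 = 5.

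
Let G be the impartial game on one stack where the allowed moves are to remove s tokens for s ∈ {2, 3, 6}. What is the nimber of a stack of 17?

2

Build the Grundy sequence with g(k) = mex{g(k−s) : s ∈ {2, 3, 6}, s ≤ k}:
k:     0  1  2  3  4  5  6  7  8  9 10 11 12 13 14 15 16 17
g(k):  0  0  1  1  2  0  3  1  2  0  0  1  1  2  0  3  1  2
So g(17) = 2.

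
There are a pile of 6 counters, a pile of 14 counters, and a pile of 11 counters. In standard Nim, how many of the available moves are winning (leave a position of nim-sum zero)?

3

Nim-sum: 6 ^ 14 ^ 11 = 3.
The overall nim-sum is X = 3. A pile of size p has a winning move iff p XOR X < p (reduce it to p XOR X).
  6: 6 XOR 3 = 5 < 6 — winning move (to 5).
  14: 14 XOR 3 = 13 < 14 — winning move (to 13).
  11: 11 XOR 3 = 8 < 11 — winning move (to 8).
That gives 3 winning moves.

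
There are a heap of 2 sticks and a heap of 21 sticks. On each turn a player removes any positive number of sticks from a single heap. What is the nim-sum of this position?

Compute the nim-sum pairwise:
2 XOR 21 = 23

23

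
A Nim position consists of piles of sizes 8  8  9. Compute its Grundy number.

In binary:
  1000  (8)
  1000  (8)
  1001  (9)
  ----
  1001  (9)

9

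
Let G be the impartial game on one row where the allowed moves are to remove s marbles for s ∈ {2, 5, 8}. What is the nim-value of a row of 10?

0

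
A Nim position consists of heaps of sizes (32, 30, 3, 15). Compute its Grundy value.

Compute the nim-sum pairwise:
32 ⊕ 30 = 62
62 ⊕ 3 = 61
61 ⊕ 15 = 50

50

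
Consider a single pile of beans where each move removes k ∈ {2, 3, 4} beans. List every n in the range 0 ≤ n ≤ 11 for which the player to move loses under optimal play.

0, 1, 6, 7

Compute g(0), g(1), … for moves {2, 3, 4}:
g(0) = mex{} = 0
g(1) = mex{} = 0
g(2) = mex{0} = 1
g(3) = mex{0} = 1
g(4) = mex{0,1} = 2
g(5) = mex{0,1} = 2
g(6) = mex{1,2} = 0
g(7) = mex{1,2} = 0
g(8) = mex{0,2} = 1
g(9) = mex{0,2} = 1
g(10) = mex{0,1} = 2
g(11) = mex{0,1} = 2
The P-positions (g = 0) in 0..11 are 0, 1, 6, 7.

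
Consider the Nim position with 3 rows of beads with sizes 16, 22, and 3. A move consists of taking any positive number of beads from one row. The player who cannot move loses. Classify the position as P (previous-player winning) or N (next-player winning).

In binary:
  10000  (16)
  10110  (22)
  00011  (3)
  -----
  00101  (5)
The nim-sum is 5 ≠ 0, so this is an N-position: the player to move can win.

N-position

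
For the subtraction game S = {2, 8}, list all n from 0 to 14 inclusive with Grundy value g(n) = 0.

0, 1, 4, 5, 10, 11, 14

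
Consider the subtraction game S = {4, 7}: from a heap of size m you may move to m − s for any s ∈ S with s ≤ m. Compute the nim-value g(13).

Build the Grundy sequence with g(k) = mex{g(k−s) : s ∈ {4, 7}, s ≤ k}:
k:     0  1  2  3  4  5  6  7  8  9 10 11 12 13
g(k):  0  0  0  0  1  1  1  1  2  2  2  0  0  0
So g(13) = 0.

0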